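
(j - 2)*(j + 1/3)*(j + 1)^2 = j^4 + j^3/3 - 3*j^2 - 3*j - 2/3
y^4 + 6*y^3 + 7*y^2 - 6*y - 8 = (y - 1)*(y + 1)*(y + 2)*(y + 4)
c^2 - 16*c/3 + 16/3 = (c - 4)*(c - 4/3)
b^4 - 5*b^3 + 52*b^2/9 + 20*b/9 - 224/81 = (b - 8/3)*(b - 7/3)*(b - 2/3)*(b + 2/3)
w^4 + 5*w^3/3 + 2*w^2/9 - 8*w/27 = w*(w - 1/3)*(w + 2/3)*(w + 4/3)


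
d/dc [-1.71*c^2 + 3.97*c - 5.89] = 3.97 - 3.42*c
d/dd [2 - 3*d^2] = -6*d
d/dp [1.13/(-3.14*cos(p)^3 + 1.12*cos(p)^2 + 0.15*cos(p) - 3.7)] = (-10.6446*cos(p)^2 + 2.5312*cos(p) + 0.1695)*sin(p)/(3.14*cos(p)^3 - 1.12*cos(p)^2 - 0.15*cos(p) + 3.7)^2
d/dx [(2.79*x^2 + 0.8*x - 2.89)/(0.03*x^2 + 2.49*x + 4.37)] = (6.9231*x^2 + 24.558*x + 10.6921)/(0.0009*x^4 + 0.1494*x^3 + 6.4623*x^2 + 21.7626*x + 19.0969)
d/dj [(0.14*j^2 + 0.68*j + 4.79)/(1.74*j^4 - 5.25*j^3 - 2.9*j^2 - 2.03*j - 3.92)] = (-0.4872*j^5 - 2.8146*j^4 - 26.1984*j^3 + 77.1303*j^2 + 26.6844*j + 7.0581)/(3.0276*j^8 - 18.27*j^7 + 17.4705*j^6 + 23.3856*j^5 + 16.0834*j^4 + 52.934*j^3 + 26.8569*j^2 + 15.9152*j + 15.3664)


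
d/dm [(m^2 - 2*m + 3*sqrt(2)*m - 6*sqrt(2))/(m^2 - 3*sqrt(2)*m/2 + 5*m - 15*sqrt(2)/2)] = (-9*sqrt(2)*m^2 + 14*m^2 - 6*sqrt(2)*m - 126 + 90*sqrt(2))/(2*m^4 - 6*sqrt(2)*m^3 + 20*m^3 - 60*sqrt(2)*m^2 + 59*m^2 - 150*sqrt(2)*m + 90*m + 225)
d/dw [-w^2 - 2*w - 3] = -2*w - 2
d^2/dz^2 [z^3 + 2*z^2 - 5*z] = 6*z + 4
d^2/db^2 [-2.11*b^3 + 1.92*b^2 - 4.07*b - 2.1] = 3.84 - 12.66*b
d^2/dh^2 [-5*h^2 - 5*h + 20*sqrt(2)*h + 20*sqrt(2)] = -10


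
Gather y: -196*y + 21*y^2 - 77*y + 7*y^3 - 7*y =7*y^3 + 21*y^2 - 280*y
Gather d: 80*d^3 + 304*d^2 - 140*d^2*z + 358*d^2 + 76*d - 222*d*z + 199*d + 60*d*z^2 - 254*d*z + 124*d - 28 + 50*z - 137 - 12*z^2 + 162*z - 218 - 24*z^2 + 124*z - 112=80*d^3 + d^2*(662 - 140*z) + d*(60*z^2 - 476*z + 399) - 36*z^2 + 336*z - 495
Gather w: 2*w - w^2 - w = -w^2 + w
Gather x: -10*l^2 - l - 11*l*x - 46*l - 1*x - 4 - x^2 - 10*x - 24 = -10*l^2 - 47*l - x^2 + x*(-11*l - 11) - 28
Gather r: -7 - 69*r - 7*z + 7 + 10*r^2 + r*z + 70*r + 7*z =10*r^2 + r*(z + 1)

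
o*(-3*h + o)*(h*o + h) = -3*h^2*o^2 - 3*h^2*o + h*o^3 + h*o^2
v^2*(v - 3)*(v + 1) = v^4 - 2*v^3 - 3*v^2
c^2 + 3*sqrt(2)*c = c*(c + 3*sqrt(2))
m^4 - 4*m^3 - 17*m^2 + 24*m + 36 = (m - 6)*(m - 2)*(m + 1)*(m + 3)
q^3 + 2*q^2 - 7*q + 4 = (q - 1)^2*(q + 4)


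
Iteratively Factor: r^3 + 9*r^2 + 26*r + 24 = (r + 4)*(r^2 + 5*r + 6) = (r + 2)*(r + 4)*(r + 3)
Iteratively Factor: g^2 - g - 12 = (g - 4)*(g + 3)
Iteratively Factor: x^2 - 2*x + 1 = (x - 1)*(x - 1)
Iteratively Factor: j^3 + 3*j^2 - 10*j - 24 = (j + 2)*(j^2 + j - 12) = (j - 3)*(j + 2)*(j + 4)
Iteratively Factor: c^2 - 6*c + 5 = (c - 5)*(c - 1)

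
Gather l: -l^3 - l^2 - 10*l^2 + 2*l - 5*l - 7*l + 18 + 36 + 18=-l^3 - 11*l^2 - 10*l + 72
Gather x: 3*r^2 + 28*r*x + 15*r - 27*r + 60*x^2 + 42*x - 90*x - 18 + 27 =3*r^2 - 12*r + 60*x^2 + x*(28*r - 48) + 9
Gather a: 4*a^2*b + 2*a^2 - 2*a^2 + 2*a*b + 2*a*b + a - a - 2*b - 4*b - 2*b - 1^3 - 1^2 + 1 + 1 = 4*a^2*b + 4*a*b - 8*b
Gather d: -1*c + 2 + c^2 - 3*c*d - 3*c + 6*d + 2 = c^2 - 4*c + d*(6 - 3*c) + 4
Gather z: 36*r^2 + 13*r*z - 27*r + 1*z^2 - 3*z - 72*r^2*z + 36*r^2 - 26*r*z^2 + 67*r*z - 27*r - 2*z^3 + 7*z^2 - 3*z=72*r^2 - 54*r - 2*z^3 + z^2*(8 - 26*r) + z*(-72*r^2 + 80*r - 6)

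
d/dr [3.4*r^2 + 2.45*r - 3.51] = 6.8*r + 2.45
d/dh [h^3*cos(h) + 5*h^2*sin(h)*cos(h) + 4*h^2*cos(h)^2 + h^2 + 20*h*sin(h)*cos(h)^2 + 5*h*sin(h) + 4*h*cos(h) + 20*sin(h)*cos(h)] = -h^3*sin(h) - 4*h^2*sin(2*h) + 3*h^2*cos(h) + 5*h^2*cos(2*h) - 4*h*sin(h) + 5*h*sin(2*h) + 10*h*cos(h) + 4*h*cos(2*h) + 15*h*cos(3*h) + 6*h + 10*sin(h) + 5*sin(3*h) + 4*cos(h) + 20*cos(2*h)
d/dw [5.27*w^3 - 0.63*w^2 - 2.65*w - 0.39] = 15.81*w^2 - 1.26*w - 2.65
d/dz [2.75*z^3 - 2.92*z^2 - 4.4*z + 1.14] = 8.25*z^2 - 5.84*z - 4.4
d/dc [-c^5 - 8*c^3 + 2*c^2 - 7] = c*(-5*c^3 - 24*c + 4)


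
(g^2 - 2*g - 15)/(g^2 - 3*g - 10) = (g + 3)/(g + 2)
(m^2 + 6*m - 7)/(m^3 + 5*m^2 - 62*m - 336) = (m - 1)/(m^2 - 2*m - 48)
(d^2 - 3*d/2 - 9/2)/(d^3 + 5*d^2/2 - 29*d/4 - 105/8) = 4*(d - 3)/(4*d^2 + 4*d - 35)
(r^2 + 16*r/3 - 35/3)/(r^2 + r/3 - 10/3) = (r + 7)/(r + 2)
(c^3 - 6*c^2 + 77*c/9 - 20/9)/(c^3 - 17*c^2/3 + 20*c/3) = (c - 1/3)/c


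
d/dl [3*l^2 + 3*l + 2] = 6*l + 3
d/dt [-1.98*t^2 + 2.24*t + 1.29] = 2.24 - 3.96*t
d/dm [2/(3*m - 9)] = -2/(3*(m - 3)^2)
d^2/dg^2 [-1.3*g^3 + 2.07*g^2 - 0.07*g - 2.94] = 4.14 - 7.8*g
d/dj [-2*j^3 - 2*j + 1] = -6*j^2 - 2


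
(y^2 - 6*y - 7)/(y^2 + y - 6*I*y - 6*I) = (y - 7)/(y - 6*I)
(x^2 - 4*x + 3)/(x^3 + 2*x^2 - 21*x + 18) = 1/(x + 6)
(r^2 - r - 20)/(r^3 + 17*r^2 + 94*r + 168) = (r - 5)/(r^2 + 13*r + 42)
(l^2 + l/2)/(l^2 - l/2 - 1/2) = l/(l - 1)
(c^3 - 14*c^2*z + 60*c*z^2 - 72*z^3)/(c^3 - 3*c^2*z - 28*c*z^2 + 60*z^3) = (c - 6*z)/(c + 5*z)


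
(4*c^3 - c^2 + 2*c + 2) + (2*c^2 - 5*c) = 4*c^3 + c^2 - 3*c + 2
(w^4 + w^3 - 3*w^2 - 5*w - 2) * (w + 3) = w^5 + 4*w^4 - 14*w^2 - 17*w - 6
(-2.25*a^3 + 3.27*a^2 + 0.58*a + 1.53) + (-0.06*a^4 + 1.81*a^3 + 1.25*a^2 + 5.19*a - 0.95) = -0.06*a^4 - 0.44*a^3 + 4.52*a^2 + 5.77*a + 0.58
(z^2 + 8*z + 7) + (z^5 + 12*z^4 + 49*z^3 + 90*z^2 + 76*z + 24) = z^5 + 12*z^4 + 49*z^3 + 91*z^2 + 84*z + 31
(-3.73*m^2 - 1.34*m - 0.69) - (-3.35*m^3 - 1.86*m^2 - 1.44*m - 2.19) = 3.35*m^3 - 1.87*m^2 + 0.0999999999999999*m + 1.5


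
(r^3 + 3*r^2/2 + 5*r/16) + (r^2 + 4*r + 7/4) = r^3 + 5*r^2/2 + 69*r/16 + 7/4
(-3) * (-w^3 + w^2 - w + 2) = 3*w^3 - 3*w^2 + 3*w - 6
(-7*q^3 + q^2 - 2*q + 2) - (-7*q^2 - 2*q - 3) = -7*q^3 + 8*q^2 + 5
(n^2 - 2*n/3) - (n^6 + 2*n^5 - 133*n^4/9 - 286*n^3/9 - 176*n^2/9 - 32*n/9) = -n^6 - 2*n^5 + 133*n^4/9 + 286*n^3/9 + 185*n^2/9 + 26*n/9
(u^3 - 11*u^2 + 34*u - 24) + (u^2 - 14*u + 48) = u^3 - 10*u^2 + 20*u + 24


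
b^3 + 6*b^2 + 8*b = b*(b + 2)*(b + 4)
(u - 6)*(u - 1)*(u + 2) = u^3 - 5*u^2 - 8*u + 12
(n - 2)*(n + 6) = n^2 + 4*n - 12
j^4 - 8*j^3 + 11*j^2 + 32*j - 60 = (j - 5)*(j - 3)*(j - 2)*(j + 2)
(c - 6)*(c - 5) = c^2 - 11*c + 30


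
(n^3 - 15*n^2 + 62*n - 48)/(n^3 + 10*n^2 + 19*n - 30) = (n^2 - 14*n + 48)/(n^2 + 11*n + 30)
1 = 1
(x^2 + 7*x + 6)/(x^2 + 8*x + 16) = (x^2 + 7*x + 6)/(x^2 + 8*x + 16)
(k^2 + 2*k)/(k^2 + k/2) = 2*(k + 2)/(2*k + 1)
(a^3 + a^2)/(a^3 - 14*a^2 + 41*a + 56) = a^2/(a^2 - 15*a + 56)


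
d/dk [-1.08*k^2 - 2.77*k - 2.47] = -2.16*k - 2.77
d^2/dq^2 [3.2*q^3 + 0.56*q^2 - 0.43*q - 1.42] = 19.2*q + 1.12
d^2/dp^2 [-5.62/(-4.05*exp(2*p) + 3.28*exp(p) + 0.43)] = ((18.4336 - 91.044*exp(p))*(-4.05*exp(2*p) + 3.28*exp(p) + 0.43) - 5.62*(8.1*exp(p) - 3.28)*(16.2*exp(p) - 6.56)*exp(p))*exp(p)/(-4.05*exp(2*p) + 3.28*exp(p) + 0.43)^3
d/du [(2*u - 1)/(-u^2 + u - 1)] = (-2*u^2 + 2*u + (2*u - 1)^2 - 2)/(u^2 - u + 1)^2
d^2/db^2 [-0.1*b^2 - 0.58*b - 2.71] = -0.200000000000000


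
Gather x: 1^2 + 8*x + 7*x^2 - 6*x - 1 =7*x^2 + 2*x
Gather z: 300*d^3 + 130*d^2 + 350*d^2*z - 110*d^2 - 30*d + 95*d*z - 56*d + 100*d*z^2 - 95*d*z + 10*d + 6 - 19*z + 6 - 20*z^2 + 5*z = 300*d^3 + 20*d^2 - 76*d + z^2*(100*d - 20) + z*(350*d^2 - 14) + 12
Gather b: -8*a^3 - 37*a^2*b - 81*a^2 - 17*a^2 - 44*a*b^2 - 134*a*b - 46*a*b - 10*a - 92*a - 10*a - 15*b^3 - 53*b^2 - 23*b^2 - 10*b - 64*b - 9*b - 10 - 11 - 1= -8*a^3 - 98*a^2 - 112*a - 15*b^3 + b^2*(-44*a - 76) + b*(-37*a^2 - 180*a - 83) - 22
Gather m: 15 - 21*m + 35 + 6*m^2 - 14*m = 6*m^2 - 35*m + 50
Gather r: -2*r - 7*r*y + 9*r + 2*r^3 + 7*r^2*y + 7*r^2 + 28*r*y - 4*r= 2*r^3 + r^2*(7*y + 7) + r*(21*y + 3)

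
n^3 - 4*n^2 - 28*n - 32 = (n - 8)*(n + 2)^2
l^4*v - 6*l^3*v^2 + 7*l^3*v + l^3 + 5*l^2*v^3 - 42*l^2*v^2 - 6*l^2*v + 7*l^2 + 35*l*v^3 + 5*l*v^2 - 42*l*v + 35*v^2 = (l + 7)*(l - 5*v)*(l - v)*(l*v + 1)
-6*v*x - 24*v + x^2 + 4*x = (-6*v + x)*(x + 4)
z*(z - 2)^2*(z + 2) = z^4 - 2*z^3 - 4*z^2 + 8*z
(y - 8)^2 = y^2 - 16*y + 64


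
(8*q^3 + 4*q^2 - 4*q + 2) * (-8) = -64*q^3 - 32*q^2 + 32*q - 16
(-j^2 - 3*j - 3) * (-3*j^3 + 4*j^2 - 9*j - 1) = 3*j^5 + 5*j^4 + 6*j^3 + 16*j^2 + 30*j + 3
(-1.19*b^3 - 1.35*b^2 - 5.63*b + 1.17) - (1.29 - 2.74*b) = -1.19*b^3 - 1.35*b^2 - 2.89*b - 0.12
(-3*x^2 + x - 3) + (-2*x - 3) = -3*x^2 - x - 6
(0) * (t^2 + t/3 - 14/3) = 0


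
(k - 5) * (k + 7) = k^2 + 2*k - 35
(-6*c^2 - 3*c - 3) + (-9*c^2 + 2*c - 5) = -15*c^2 - c - 8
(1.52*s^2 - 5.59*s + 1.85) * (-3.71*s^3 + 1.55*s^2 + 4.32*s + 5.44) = -5.6392*s^5 + 23.0949*s^4 - 8.9616*s^3 - 13.0125*s^2 - 22.4176*s + 10.064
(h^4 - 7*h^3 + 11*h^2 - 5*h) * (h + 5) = h^5 - 2*h^4 - 24*h^3 + 50*h^2 - 25*h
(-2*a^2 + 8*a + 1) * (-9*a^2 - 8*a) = 18*a^4 - 56*a^3 - 73*a^2 - 8*a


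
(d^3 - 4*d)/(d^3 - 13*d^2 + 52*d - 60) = d*(d + 2)/(d^2 - 11*d + 30)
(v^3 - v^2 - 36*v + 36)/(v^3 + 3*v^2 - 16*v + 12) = (v - 6)/(v - 2)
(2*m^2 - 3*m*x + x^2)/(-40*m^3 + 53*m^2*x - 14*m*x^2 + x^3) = (-2*m + x)/(40*m^2 - 13*m*x + x^2)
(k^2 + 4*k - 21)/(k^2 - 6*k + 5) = (k^2 + 4*k - 21)/(k^2 - 6*k + 5)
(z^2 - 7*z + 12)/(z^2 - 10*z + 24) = (z - 3)/(z - 6)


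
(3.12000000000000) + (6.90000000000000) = 10.0200000000000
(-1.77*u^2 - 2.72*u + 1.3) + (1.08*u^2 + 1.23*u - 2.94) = -0.69*u^2 - 1.49*u - 1.64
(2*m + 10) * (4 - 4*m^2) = -8*m^3 - 40*m^2 + 8*m + 40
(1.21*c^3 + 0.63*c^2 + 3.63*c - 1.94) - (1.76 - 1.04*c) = 1.21*c^3 + 0.63*c^2 + 4.67*c - 3.7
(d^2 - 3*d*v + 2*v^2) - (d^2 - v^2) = -3*d*v + 3*v^2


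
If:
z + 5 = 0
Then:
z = -5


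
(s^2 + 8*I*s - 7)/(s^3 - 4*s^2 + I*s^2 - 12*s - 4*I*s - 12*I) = (s + 7*I)/(s^2 - 4*s - 12)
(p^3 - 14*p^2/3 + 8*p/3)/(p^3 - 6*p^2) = (3*p^2 - 14*p + 8)/(3*p*(p - 6))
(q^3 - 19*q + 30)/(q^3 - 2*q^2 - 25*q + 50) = (q - 3)/(q - 5)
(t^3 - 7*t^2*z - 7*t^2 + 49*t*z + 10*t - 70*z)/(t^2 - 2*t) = t - 7*z - 5 + 35*z/t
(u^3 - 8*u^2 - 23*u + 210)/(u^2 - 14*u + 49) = (u^2 - u - 30)/(u - 7)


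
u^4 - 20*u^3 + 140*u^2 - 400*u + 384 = (u - 8)*(u - 6)*(u - 4)*(u - 2)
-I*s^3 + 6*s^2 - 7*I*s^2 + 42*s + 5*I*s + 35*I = (s + 7)*(s + 5*I)*(-I*s + 1)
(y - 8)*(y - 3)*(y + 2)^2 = y^4 - 7*y^3 - 16*y^2 + 52*y + 96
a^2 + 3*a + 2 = (a + 1)*(a + 2)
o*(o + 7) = o^2 + 7*o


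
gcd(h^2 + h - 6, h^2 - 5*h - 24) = h + 3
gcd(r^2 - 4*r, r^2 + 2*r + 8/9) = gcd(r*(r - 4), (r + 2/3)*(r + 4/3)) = 1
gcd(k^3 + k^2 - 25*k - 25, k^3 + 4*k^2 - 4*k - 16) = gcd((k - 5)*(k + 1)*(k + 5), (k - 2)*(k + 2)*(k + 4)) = 1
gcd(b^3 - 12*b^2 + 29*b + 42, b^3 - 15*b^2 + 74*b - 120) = b - 6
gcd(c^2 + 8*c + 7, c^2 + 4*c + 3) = c + 1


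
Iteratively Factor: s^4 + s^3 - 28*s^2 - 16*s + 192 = (s - 3)*(s^3 + 4*s^2 - 16*s - 64) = (s - 3)*(s + 4)*(s^2 - 16) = (s - 3)*(s + 4)^2*(s - 4)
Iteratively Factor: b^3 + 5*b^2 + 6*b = (b + 2)*(b^2 + 3*b) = b*(b + 2)*(b + 3)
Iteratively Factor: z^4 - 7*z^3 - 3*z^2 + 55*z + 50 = (z + 1)*(z^3 - 8*z^2 + 5*z + 50) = (z + 1)*(z + 2)*(z^2 - 10*z + 25) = (z - 5)*(z + 1)*(z + 2)*(z - 5)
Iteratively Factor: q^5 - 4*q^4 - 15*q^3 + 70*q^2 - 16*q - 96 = (q + 4)*(q^4 - 8*q^3 + 17*q^2 + 2*q - 24) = (q + 1)*(q + 4)*(q^3 - 9*q^2 + 26*q - 24) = (q - 4)*(q + 1)*(q + 4)*(q^2 - 5*q + 6) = (q - 4)*(q - 3)*(q + 1)*(q + 4)*(q - 2)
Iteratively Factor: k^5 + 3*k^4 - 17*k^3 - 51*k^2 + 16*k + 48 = (k - 1)*(k^4 + 4*k^3 - 13*k^2 - 64*k - 48) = (k - 4)*(k - 1)*(k^3 + 8*k^2 + 19*k + 12) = (k - 4)*(k - 1)*(k + 4)*(k^2 + 4*k + 3) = (k - 4)*(k - 1)*(k + 1)*(k + 4)*(k + 3)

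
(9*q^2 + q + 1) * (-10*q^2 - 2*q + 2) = -90*q^4 - 28*q^3 + 6*q^2 + 2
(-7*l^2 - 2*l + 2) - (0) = -7*l^2 - 2*l + 2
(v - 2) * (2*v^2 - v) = 2*v^3 - 5*v^2 + 2*v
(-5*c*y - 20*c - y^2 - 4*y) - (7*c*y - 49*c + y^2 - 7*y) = -12*c*y + 29*c - 2*y^2 + 3*y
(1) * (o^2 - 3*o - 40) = o^2 - 3*o - 40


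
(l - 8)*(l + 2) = l^2 - 6*l - 16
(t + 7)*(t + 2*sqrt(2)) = t^2 + 2*sqrt(2)*t + 7*t + 14*sqrt(2)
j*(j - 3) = j^2 - 3*j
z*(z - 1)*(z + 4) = z^3 + 3*z^2 - 4*z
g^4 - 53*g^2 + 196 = (g - 7)*(g - 2)*(g + 2)*(g + 7)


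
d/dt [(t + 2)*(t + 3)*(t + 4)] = 3*t^2 + 18*t + 26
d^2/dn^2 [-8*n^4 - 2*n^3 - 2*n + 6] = 12*n*(-8*n - 1)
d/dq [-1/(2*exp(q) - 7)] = 2*exp(q)/(2*exp(q) - 7)^2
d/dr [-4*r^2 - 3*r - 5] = -8*r - 3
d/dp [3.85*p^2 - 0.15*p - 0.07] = 7.7*p - 0.15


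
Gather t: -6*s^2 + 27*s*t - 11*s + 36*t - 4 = -6*s^2 - 11*s + t*(27*s + 36) - 4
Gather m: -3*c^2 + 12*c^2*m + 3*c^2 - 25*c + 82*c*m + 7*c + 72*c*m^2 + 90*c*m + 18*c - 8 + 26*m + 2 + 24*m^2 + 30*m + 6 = m^2*(72*c + 24) + m*(12*c^2 + 172*c + 56)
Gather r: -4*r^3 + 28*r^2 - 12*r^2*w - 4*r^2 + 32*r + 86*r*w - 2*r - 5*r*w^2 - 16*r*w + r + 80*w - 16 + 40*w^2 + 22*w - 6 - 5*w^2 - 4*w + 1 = -4*r^3 + r^2*(24 - 12*w) + r*(-5*w^2 + 70*w + 31) + 35*w^2 + 98*w - 21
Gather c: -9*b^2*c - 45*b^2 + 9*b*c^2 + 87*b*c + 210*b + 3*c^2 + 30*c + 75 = -45*b^2 + 210*b + c^2*(9*b + 3) + c*(-9*b^2 + 87*b + 30) + 75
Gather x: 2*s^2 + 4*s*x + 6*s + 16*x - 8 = 2*s^2 + 6*s + x*(4*s + 16) - 8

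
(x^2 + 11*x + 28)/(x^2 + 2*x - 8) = (x + 7)/(x - 2)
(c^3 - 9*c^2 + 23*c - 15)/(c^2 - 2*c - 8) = (-c^3 + 9*c^2 - 23*c + 15)/(-c^2 + 2*c + 8)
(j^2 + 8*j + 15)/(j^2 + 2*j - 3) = (j + 5)/(j - 1)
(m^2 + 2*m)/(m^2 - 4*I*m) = (m + 2)/(m - 4*I)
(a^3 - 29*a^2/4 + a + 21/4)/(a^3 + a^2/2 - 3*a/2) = (4*a^2 - 25*a - 21)/(2*a*(2*a + 3))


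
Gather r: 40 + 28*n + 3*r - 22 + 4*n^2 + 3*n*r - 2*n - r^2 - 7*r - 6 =4*n^2 + 26*n - r^2 + r*(3*n - 4) + 12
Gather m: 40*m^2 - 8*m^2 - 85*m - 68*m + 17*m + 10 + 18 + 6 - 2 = 32*m^2 - 136*m + 32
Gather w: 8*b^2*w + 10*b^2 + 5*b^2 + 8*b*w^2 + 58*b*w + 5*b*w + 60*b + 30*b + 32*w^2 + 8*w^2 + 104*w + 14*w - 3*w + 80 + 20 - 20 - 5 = 15*b^2 + 90*b + w^2*(8*b + 40) + w*(8*b^2 + 63*b + 115) + 75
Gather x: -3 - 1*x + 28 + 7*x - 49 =6*x - 24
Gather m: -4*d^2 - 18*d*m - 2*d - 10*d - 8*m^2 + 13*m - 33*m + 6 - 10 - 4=-4*d^2 - 12*d - 8*m^2 + m*(-18*d - 20) - 8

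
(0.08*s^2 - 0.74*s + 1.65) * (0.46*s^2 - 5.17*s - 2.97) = 0.0368*s^4 - 0.754*s^3 + 4.3472*s^2 - 6.3327*s - 4.9005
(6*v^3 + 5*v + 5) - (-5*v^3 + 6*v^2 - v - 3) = 11*v^3 - 6*v^2 + 6*v + 8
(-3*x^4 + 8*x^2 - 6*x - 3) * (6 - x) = 3*x^5 - 18*x^4 - 8*x^3 + 54*x^2 - 33*x - 18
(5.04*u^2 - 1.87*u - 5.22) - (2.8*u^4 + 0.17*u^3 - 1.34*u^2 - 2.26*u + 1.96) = -2.8*u^4 - 0.17*u^3 + 6.38*u^2 + 0.39*u - 7.18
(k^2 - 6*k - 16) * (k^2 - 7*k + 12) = k^4 - 13*k^3 + 38*k^2 + 40*k - 192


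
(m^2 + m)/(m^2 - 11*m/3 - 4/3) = 3*m*(m + 1)/(3*m^2 - 11*m - 4)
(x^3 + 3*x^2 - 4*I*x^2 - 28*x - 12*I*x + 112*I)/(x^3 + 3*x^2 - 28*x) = (x - 4*I)/x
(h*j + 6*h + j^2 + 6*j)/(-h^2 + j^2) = (-j - 6)/(h - j)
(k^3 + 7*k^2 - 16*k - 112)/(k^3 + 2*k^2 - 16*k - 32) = (k + 7)/(k + 2)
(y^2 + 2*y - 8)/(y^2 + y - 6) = (y + 4)/(y + 3)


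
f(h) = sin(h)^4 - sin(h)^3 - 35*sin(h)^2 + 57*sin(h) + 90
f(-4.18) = 113.04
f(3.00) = 97.34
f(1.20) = 112.67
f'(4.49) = -26.18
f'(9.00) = -25.44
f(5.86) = 60.79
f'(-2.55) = -78.37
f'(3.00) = -46.60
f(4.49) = 2.94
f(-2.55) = 47.60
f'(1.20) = -2.76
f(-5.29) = 113.09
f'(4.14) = -60.31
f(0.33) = 104.77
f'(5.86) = 77.47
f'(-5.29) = -0.76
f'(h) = 4*sin(h)^3*cos(h) - 3*sin(h)^2*cos(h) - 70*sin(h)*cos(h) + 57*cos(h)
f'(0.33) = 32.30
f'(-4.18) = 1.51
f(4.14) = 18.45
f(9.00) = 107.51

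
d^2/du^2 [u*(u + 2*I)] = 2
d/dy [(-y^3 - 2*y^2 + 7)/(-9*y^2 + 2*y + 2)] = (9*y^4 - 4*y^3 - 10*y^2 + 118*y - 14)/(81*y^4 - 36*y^3 - 32*y^2 + 8*y + 4)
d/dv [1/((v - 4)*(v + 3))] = (1 - 2*v)/(v^4 - 2*v^3 - 23*v^2 + 24*v + 144)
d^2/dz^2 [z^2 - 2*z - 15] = 2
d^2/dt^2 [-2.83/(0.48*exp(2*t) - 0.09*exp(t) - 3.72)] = (2.83*(0.96*exp(t) - 0.09)*(1.92*exp(t) - 0.18)*exp(t) + (5.4336*exp(t) - 0.2547)*(-0.48*exp(2*t) + 0.09*exp(t) + 3.72))*exp(t)/(-0.48*exp(2*t) + 0.09*exp(t) + 3.72)^3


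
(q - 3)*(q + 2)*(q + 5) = q^3 + 4*q^2 - 11*q - 30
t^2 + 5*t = t*(t + 5)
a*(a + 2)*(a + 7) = a^3 + 9*a^2 + 14*a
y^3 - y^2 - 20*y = y*(y - 5)*(y + 4)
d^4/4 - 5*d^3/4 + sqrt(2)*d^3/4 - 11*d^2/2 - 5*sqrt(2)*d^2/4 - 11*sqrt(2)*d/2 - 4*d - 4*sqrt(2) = (d/2 + 1)*(d/2 + sqrt(2)/2)*(d - 8)*(d + 1)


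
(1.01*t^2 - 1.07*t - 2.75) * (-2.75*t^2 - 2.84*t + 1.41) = -2.7775*t^4 + 0.0741000000000005*t^3 + 12.0254*t^2 + 6.3013*t - 3.8775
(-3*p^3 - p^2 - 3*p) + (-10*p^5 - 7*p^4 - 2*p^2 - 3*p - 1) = -10*p^5 - 7*p^4 - 3*p^3 - 3*p^2 - 6*p - 1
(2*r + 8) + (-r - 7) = r + 1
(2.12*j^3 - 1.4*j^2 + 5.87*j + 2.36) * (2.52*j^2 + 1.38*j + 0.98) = 5.3424*j^5 - 0.6024*j^4 + 14.938*j^3 + 12.6758*j^2 + 9.0094*j + 2.3128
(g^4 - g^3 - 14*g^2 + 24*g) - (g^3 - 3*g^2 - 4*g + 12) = g^4 - 2*g^3 - 11*g^2 + 28*g - 12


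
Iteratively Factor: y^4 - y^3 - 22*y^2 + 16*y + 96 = (y - 4)*(y^3 + 3*y^2 - 10*y - 24) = (y - 4)*(y - 3)*(y^2 + 6*y + 8) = (y - 4)*(y - 3)*(y + 2)*(y + 4)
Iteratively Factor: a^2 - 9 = (a - 3)*(a + 3)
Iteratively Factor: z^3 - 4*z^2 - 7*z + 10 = (z - 5)*(z^2 + z - 2) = (z - 5)*(z + 2)*(z - 1)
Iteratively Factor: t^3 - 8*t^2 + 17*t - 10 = (t - 2)*(t^2 - 6*t + 5) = (t - 5)*(t - 2)*(t - 1)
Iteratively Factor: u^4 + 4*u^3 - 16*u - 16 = (u - 2)*(u^3 + 6*u^2 + 12*u + 8) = (u - 2)*(u + 2)*(u^2 + 4*u + 4) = (u - 2)*(u + 2)^2*(u + 2)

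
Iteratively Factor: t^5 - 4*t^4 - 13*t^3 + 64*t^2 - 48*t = (t - 4)*(t^4 - 13*t^2 + 12*t) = (t - 4)*(t + 4)*(t^3 - 4*t^2 + 3*t) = (t - 4)*(t - 1)*(t + 4)*(t^2 - 3*t) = (t - 4)*(t - 3)*(t - 1)*(t + 4)*(t)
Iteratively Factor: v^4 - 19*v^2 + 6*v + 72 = (v - 3)*(v^3 + 3*v^2 - 10*v - 24) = (v - 3)^2*(v^2 + 6*v + 8) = (v - 3)^2*(v + 4)*(v + 2)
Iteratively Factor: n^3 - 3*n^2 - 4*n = (n + 1)*(n^2 - 4*n) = n*(n + 1)*(n - 4)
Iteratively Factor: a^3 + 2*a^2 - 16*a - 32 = (a - 4)*(a^2 + 6*a + 8) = (a - 4)*(a + 2)*(a + 4)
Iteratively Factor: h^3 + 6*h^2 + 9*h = (h)*(h^2 + 6*h + 9) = h*(h + 3)*(h + 3)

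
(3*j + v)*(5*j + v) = 15*j^2 + 8*j*v + v^2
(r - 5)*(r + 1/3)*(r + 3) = r^3 - 5*r^2/3 - 47*r/3 - 5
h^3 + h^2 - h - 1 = (h - 1)*(h + 1)^2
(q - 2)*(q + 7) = q^2 + 5*q - 14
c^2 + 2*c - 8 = (c - 2)*(c + 4)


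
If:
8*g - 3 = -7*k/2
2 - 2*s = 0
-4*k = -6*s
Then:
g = -9/32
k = 3/2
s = 1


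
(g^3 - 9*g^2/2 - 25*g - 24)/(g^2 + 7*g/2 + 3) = g - 8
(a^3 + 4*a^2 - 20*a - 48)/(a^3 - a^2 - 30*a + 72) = (a + 2)/(a - 3)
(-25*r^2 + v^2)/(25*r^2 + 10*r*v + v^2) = (-5*r + v)/(5*r + v)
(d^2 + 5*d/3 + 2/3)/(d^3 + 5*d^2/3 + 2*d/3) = 1/d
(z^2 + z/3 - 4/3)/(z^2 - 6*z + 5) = (z + 4/3)/(z - 5)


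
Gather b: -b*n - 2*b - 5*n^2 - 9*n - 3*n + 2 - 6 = b*(-n - 2) - 5*n^2 - 12*n - 4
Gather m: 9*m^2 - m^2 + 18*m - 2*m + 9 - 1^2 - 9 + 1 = 8*m^2 + 16*m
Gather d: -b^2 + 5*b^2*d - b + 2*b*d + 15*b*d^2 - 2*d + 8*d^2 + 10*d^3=-b^2 - b + 10*d^3 + d^2*(15*b + 8) + d*(5*b^2 + 2*b - 2)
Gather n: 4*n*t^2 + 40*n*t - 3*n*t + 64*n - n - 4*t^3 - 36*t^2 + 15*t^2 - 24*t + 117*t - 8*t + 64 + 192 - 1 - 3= n*(4*t^2 + 37*t + 63) - 4*t^3 - 21*t^2 + 85*t + 252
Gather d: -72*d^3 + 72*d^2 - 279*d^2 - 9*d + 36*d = -72*d^3 - 207*d^2 + 27*d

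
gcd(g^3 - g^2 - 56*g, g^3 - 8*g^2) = g^2 - 8*g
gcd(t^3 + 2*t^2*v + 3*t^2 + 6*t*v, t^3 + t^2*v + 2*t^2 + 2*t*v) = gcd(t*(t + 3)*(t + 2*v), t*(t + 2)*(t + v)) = t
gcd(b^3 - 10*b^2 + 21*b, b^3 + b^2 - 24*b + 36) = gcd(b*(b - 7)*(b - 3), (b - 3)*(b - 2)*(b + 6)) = b - 3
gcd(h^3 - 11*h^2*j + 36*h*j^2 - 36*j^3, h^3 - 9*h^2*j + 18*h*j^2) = h^2 - 9*h*j + 18*j^2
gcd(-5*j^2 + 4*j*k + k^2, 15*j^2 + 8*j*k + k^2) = 5*j + k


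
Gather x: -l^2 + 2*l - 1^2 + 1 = -l^2 + 2*l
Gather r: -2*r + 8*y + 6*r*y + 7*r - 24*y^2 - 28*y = r*(6*y + 5) - 24*y^2 - 20*y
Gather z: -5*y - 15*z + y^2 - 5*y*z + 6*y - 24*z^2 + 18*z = y^2 + y - 24*z^2 + z*(3 - 5*y)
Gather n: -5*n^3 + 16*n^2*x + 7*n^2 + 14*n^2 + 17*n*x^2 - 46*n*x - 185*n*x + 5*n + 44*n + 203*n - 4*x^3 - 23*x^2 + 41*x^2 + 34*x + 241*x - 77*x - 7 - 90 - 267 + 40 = -5*n^3 + n^2*(16*x + 21) + n*(17*x^2 - 231*x + 252) - 4*x^3 + 18*x^2 + 198*x - 324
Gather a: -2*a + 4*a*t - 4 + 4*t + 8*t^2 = a*(4*t - 2) + 8*t^2 + 4*t - 4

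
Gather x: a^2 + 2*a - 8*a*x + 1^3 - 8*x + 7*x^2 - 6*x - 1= a^2 + 2*a + 7*x^2 + x*(-8*a - 14)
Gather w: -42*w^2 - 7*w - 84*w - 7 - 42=-42*w^2 - 91*w - 49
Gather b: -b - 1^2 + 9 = 8 - b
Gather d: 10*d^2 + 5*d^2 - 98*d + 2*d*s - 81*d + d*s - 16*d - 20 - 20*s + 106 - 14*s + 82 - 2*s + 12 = 15*d^2 + d*(3*s - 195) - 36*s + 180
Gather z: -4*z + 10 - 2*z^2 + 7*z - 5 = -2*z^2 + 3*z + 5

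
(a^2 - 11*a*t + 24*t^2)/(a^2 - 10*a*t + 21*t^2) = (-a + 8*t)/(-a + 7*t)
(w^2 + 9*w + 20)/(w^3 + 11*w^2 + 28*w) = (w + 5)/(w*(w + 7))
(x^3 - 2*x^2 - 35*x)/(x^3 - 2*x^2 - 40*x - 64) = x*(-x^2 + 2*x + 35)/(-x^3 + 2*x^2 + 40*x + 64)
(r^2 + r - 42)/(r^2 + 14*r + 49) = (r - 6)/(r + 7)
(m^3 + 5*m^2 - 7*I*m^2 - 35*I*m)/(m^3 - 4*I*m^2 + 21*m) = (m + 5)/(m + 3*I)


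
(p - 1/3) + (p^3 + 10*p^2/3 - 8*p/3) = p^3 + 10*p^2/3 - 5*p/3 - 1/3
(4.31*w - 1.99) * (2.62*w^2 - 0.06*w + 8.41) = 11.2922*w^3 - 5.4724*w^2 + 36.3665*w - 16.7359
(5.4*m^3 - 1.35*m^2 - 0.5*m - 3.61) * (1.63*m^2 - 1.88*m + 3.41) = 8.802*m^5 - 12.3525*m^4 + 20.137*m^3 - 9.5478*m^2 + 5.0818*m - 12.3101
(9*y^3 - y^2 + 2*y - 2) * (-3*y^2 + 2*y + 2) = -27*y^5 + 21*y^4 + 10*y^3 + 8*y^2 - 4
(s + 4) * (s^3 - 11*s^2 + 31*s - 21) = s^4 - 7*s^3 - 13*s^2 + 103*s - 84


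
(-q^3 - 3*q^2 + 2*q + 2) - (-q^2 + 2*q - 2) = -q^3 - 2*q^2 + 4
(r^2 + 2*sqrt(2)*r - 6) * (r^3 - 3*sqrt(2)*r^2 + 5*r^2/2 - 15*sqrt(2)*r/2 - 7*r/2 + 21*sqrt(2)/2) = r^5 - sqrt(2)*r^4 + 5*r^4/2 - 43*r^3/2 - 5*sqrt(2)*r^3/2 - 45*r^2 + 43*sqrt(2)*r^2/2 + 63*r + 45*sqrt(2)*r - 63*sqrt(2)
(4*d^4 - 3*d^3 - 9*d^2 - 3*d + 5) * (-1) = -4*d^4 + 3*d^3 + 9*d^2 + 3*d - 5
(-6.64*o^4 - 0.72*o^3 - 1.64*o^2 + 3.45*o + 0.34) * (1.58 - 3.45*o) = 22.908*o^5 - 8.0072*o^4 + 4.5204*o^3 - 14.4937*o^2 + 4.278*o + 0.5372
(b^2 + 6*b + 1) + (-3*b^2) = -2*b^2 + 6*b + 1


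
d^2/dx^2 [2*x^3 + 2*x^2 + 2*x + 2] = 12*x + 4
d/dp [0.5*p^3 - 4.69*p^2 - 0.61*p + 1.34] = 1.5*p^2 - 9.38*p - 0.61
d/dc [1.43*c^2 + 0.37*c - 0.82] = 2.86*c + 0.37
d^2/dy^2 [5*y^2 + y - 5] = 10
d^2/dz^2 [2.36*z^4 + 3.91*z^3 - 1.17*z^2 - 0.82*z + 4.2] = 28.32*z^2 + 23.46*z - 2.34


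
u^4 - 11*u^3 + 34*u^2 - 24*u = u*(u - 6)*(u - 4)*(u - 1)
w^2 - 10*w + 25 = (w - 5)^2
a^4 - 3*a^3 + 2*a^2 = a^2*(a - 2)*(a - 1)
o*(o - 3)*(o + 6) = o^3 + 3*o^2 - 18*o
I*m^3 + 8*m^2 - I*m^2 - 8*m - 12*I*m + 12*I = (m - 6*I)*(m - 2*I)*(I*m - I)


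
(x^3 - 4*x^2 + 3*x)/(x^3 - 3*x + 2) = x*(x - 3)/(x^2 + x - 2)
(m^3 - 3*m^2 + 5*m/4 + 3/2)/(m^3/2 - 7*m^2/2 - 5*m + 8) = (4*m^3 - 12*m^2 + 5*m + 6)/(2*(m^3 - 7*m^2 - 10*m + 16))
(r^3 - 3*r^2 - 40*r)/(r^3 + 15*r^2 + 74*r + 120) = r*(r - 8)/(r^2 + 10*r + 24)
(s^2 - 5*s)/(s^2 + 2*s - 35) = s/(s + 7)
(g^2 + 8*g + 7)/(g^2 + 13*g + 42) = (g + 1)/(g + 6)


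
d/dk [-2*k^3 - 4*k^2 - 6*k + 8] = -6*k^2 - 8*k - 6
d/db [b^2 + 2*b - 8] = 2*b + 2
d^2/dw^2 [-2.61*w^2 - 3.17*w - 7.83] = -5.22000000000000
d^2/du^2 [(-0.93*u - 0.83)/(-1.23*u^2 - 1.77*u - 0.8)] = ((0.93*u + 0.83)*(2.46*u + 1.77)*(4.92*u + 3.54) - (6.8634*u + 5.334)*(1.23*u^2 + 1.77*u + 0.8))/(1.23*u^2 + 1.77*u + 0.8)^3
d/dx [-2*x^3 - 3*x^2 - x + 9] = -6*x^2 - 6*x - 1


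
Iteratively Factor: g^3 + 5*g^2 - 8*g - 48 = (g + 4)*(g^2 + g - 12) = (g + 4)^2*(g - 3)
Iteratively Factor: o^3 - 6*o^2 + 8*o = (o)*(o^2 - 6*o + 8) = o*(o - 2)*(o - 4)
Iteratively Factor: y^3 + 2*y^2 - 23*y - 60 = (y + 4)*(y^2 - 2*y - 15) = (y + 3)*(y + 4)*(y - 5)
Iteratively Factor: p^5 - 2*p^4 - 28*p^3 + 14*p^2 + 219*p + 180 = (p + 1)*(p^4 - 3*p^3 - 25*p^2 + 39*p + 180) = (p - 5)*(p + 1)*(p^3 + 2*p^2 - 15*p - 36) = (p - 5)*(p - 4)*(p + 1)*(p^2 + 6*p + 9) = (p - 5)*(p - 4)*(p + 1)*(p + 3)*(p + 3)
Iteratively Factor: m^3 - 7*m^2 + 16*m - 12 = (m - 2)*(m^2 - 5*m + 6) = (m - 2)^2*(m - 3)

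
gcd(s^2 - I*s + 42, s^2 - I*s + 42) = s^2 - I*s + 42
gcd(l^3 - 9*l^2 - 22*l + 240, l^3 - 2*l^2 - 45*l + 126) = l - 6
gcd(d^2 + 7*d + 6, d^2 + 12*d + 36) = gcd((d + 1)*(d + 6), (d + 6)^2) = d + 6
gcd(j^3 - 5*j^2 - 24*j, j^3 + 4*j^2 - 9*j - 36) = j + 3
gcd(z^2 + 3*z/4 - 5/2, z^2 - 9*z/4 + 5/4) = z - 5/4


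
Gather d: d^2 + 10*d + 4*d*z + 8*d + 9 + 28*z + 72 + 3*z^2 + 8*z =d^2 + d*(4*z + 18) + 3*z^2 + 36*z + 81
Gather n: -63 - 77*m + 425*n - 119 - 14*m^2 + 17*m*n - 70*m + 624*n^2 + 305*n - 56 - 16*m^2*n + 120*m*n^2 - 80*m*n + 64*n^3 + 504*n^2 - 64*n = -14*m^2 - 147*m + 64*n^3 + n^2*(120*m + 1128) + n*(-16*m^2 - 63*m + 666) - 238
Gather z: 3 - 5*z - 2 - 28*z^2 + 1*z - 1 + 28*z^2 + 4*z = 0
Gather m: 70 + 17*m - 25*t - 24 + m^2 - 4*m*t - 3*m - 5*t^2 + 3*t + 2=m^2 + m*(14 - 4*t) - 5*t^2 - 22*t + 48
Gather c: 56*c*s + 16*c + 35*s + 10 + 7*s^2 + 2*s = c*(56*s + 16) + 7*s^2 + 37*s + 10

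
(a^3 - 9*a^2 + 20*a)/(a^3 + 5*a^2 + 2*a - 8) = a*(a^2 - 9*a + 20)/(a^3 + 5*a^2 + 2*a - 8)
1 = 1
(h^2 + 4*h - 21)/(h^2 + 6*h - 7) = (h - 3)/(h - 1)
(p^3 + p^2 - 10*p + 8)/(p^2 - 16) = (p^2 - 3*p + 2)/(p - 4)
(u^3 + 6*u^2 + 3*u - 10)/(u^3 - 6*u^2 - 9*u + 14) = (u + 5)/(u - 7)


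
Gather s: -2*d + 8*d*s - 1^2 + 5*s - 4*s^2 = -2*d - 4*s^2 + s*(8*d + 5) - 1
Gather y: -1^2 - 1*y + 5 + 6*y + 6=5*y + 10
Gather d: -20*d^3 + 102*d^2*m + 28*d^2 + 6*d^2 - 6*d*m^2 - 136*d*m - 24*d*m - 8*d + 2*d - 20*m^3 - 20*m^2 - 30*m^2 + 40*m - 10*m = -20*d^3 + d^2*(102*m + 34) + d*(-6*m^2 - 160*m - 6) - 20*m^3 - 50*m^2 + 30*m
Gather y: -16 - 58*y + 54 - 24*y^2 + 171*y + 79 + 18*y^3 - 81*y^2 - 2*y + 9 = 18*y^3 - 105*y^2 + 111*y + 126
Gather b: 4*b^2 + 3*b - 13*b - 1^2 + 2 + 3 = 4*b^2 - 10*b + 4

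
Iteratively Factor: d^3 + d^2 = (d + 1)*(d^2) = d*(d + 1)*(d)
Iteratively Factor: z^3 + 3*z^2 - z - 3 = (z - 1)*(z^2 + 4*z + 3) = (z - 1)*(z + 3)*(z + 1)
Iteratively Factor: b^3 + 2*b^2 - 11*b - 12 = (b - 3)*(b^2 + 5*b + 4) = (b - 3)*(b + 4)*(b + 1)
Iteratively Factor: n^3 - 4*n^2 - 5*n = (n)*(n^2 - 4*n - 5) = n*(n - 5)*(n + 1)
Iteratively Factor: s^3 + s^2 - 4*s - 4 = (s - 2)*(s^2 + 3*s + 2) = (s - 2)*(s + 1)*(s + 2)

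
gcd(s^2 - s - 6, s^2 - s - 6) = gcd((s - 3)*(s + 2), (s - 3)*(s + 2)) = s^2 - s - 6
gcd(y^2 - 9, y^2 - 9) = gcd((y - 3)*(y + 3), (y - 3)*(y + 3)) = y^2 - 9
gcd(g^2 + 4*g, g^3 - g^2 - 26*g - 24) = g + 4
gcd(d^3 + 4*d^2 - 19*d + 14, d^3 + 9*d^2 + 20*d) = 1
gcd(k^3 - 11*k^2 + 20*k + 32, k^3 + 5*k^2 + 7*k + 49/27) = 1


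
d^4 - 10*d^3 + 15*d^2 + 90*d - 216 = (d - 6)*(d - 4)*(d - 3)*(d + 3)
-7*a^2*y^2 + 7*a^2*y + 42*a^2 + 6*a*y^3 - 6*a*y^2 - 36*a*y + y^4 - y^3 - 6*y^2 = (-a + y)*(7*a + y)*(y - 3)*(y + 2)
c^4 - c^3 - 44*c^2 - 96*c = c*(c - 8)*(c + 3)*(c + 4)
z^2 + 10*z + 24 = (z + 4)*(z + 6)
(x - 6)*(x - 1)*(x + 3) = x^3 - 4*x^2 - 15*x + 18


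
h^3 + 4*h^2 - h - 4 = (h - 1)*(h + 1)*(h + 4)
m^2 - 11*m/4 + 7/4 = (m - 7/4)*(m - 1)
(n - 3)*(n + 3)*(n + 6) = n^3 + 6*n^2 - 9*n - 54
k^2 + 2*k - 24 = (k - 4)*(k + 6)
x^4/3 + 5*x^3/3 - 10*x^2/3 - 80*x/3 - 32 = (x/3 + 1)*(x - 4)*(x + 2)*(x + 4)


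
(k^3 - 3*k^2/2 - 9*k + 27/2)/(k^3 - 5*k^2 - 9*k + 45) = (k - 3/2)/(k - 5)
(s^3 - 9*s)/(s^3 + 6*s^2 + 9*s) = (s - 3)/(s + 3)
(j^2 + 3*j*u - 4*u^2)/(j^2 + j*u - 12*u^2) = (-j + u)/(-j + 3*u)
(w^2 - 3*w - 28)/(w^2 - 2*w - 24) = (w - 7)/(w - 6)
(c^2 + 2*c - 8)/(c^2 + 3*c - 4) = (c - 2)/(c - 1)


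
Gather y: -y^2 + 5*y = -y^2 + 5*y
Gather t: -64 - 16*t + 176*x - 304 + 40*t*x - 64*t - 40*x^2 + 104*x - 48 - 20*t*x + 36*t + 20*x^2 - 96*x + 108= t*(20*x - 44) - 20*x^2 + 184*x - 308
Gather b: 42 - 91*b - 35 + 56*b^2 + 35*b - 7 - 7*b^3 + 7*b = -7*b^3 + 56*b^2 - 49*b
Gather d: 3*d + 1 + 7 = 3*d + 8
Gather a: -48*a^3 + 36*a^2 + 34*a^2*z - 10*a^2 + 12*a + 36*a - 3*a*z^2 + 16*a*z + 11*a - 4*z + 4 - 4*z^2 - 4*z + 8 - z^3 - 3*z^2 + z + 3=-48*a^3 + a^2*(34*z + 26) + a*(-3*z^2 + 16*z + 59) - z^3 - 7*z^2 - 7*z + 15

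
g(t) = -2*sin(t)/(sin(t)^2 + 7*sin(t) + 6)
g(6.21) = 0.03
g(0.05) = -0.02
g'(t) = -2*(-2*sin(t)*cos(t) - 7*cos(t))*sin(t)/(sin(t)^2 + 7*sin(t) + 6)^2 - 2*cos(t)/(sin(t)^2 + 7*sin(t) + 6)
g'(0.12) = -0.25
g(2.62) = -0.10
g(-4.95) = -0.14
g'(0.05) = -0.30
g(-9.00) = 0.25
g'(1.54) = -0.00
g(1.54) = -0.14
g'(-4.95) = -0.01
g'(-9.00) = 0.98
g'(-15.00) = 2.42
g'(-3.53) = 0.14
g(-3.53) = -0.09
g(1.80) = -0.14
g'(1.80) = 0.01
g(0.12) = -0.03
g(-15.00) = 0.70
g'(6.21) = -0.40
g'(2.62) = 0.11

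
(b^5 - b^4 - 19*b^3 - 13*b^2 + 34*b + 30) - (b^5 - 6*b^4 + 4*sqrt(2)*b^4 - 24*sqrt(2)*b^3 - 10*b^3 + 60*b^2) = -4*sqrt(2)*b^4 + 5*b^4 - 9*b^3 + 24*sqrt(2)*b^3 - 73*b^2 + 34*b + 30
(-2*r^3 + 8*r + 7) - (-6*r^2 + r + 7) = -2*r^3 + 6*r^2 + 7*r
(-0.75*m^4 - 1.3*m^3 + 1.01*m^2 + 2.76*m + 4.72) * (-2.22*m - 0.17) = 1.665*m^5 + 3.0135*m^4 - 2.0212*m^3 - 6.2989*m^2 - 10.9476*m - 0.8024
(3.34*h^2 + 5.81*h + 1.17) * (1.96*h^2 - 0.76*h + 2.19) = 6.5464*h^4 + 8.8492*h^3 + 5.1922*h^2 + 11.8347*h + 2.5623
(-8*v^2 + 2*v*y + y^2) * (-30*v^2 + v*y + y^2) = 240*v^4 - 68*v^3*y - 36*v^2*y^2 + 3*v*y^3 + y^4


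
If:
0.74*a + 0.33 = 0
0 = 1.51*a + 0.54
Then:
No Solution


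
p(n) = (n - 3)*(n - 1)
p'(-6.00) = -16.00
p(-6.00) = 63.00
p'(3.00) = 2.00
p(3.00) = 0.00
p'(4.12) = 4.24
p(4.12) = 3.49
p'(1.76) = -0.48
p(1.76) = -0.94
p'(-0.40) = -4.80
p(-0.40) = 4.76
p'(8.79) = 13.58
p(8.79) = 45.10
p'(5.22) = 6.44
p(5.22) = 9.37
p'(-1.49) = -6.98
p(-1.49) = 11.18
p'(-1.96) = -7.92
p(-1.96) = 14.68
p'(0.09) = -3.82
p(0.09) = 2.65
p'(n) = 2*n - 4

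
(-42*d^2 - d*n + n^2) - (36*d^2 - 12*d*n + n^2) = -78*d^2 + 11*d*n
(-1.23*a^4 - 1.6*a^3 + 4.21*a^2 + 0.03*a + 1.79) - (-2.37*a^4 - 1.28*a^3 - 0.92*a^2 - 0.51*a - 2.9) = 1.14*a^4 - 0.32*a^3 + 5.13*a^2 + 0.54*a + 4.69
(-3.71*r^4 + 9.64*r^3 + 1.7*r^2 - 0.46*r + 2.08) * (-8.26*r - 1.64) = 30.6446*r^5 - 73.542*r^4 - 29.8516*r^3 + 1.0116*r^2 - 16.4264*r - 3.4112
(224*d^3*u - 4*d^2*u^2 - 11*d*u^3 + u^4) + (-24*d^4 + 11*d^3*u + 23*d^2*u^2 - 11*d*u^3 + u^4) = -24*d^4 + 235*d^3*u + 19*d^2*u^2 - 22*d*u^3 + 2*u^4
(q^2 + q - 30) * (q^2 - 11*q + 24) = q^4 - 10*q^3 - 17*q^2 + 354*q - 720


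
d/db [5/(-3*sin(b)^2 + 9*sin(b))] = 5*(2*sin(b) - 3)*cos(b)/(3*(sin(b) - 3)^2*sin(b)^2)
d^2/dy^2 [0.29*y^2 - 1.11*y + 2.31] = 0.580000000000000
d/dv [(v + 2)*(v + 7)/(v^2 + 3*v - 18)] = 2*(-3*v^2 - 32*v - 102)/(v^4 + 6*v^3 - 27*v^2 - 108*v + 324)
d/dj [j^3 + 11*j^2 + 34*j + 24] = 3*j^2 + 22*j + 34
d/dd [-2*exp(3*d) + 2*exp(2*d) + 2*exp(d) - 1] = (-6*exp(2*d) + 4*exp(d) + 2)*exp(d)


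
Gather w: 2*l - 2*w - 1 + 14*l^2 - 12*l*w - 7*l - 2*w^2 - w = 14*l^2 - 5*l - 2*w^2 + w*(-12*l - 3) - 1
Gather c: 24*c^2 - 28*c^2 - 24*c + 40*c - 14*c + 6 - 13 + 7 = -4*c^2 + 2*c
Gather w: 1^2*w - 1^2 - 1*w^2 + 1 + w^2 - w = 0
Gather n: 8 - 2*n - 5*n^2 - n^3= -n^3 - 5*n^2 - 2*n + 8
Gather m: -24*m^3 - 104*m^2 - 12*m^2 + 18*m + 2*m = -24*m^3 - 116*m^2 + 20*m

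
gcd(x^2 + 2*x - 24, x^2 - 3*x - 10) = 1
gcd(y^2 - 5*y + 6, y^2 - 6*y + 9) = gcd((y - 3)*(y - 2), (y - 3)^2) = y - 3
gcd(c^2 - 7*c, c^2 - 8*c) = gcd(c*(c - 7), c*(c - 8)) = c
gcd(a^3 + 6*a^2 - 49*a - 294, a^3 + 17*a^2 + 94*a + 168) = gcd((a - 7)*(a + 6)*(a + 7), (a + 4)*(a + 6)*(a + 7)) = a^2 + 13*a + 42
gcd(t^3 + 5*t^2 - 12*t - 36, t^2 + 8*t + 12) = t^2 + 8*t + 12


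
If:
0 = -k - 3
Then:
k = -3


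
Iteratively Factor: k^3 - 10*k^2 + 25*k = (k)*(k^2 - 10*k + 25) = k*(k - 5)*(k - 5)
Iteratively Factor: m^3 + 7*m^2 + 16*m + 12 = (m + 3)*(m^2 + 4*m + 4) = (m + 2)*(m + 3)*(m + 2)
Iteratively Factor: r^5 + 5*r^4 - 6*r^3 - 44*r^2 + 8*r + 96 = (r + 4)*(r^4 + r^3 - 10*r^2 - 4*r + 24) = (r - 2)*(r + 4)*(r^3 + 3*r^2 - 4*r - 12) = (r - 2)*(r + 3)*(r + 4)*(r^2 - 4) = (r - 2)^2*(r + 3)*(r + 4)*(r + 2)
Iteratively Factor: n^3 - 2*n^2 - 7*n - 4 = (n + 1)*(n^2 - 3*n - 4) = (n + 1)^2*(n - 4)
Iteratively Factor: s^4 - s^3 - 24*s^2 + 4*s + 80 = (s - 5)*(s^3 + 4*s^2 - 4*s - 16) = (s - 5)*(s + 4)*(s^2 - 4) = (s - 5)*(s + 2)*(s + 4)*(s - 2)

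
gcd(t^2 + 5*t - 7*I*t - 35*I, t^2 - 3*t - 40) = t + 5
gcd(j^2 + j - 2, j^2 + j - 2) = j^2 + j - 2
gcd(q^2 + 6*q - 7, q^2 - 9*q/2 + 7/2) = q - 1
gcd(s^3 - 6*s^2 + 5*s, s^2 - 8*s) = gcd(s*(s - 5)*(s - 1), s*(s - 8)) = s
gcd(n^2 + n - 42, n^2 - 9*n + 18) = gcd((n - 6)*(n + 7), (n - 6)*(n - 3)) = n - 6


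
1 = 1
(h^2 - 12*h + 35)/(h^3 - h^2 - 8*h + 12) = (h^2 - 12*h + 35)/(h^3 - h^2 - 8*h + 12)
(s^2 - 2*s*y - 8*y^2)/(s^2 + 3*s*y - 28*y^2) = (s + 2*y)/(s + 7*y)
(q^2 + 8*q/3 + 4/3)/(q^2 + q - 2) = (q + 2/3)/(q - 1)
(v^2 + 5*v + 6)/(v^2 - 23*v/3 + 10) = 3*(v^2 + 5*v + 6)/(3*v^2 - 23*v + 30)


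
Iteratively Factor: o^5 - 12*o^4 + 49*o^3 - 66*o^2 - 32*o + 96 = (o - 4)*(o^4 - 8*o^3 + 17*o^2 + 2*o - 24) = (o - 4)*(o + 1)*(o^3 - 9*o^2 + 26*o - 24) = (o - 4)^2*(o + 1)*(o^2 - 5*o + 6) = (o - 4)^2*(o - 2)*(o + 1)*(o - 3)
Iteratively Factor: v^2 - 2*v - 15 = (v + 3)*(v - 5)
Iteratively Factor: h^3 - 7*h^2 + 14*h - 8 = (h - 1)*(h^2 - 6*h + 8) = (h - 2)*(h - 1)*(h - 4)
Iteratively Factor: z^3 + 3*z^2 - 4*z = (z - 1)*(z^2 + 4*z) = (z - 1)*(z + 4)*(z)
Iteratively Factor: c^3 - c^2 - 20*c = (c - 5)*(c^2 + 4*c) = c*(c - 5)*(c + 4)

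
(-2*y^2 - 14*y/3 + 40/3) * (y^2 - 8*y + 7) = -2*y^4 + 34*y^3/3 + 110*y^2/3 - 418*y/3 + 280/3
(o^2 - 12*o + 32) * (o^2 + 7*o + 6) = o^4 - 5*o^3 - 46*o^2 + 152*o + 192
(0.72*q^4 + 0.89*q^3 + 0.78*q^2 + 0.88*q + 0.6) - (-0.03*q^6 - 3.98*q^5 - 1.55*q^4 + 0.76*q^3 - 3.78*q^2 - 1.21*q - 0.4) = 0.03*q^6 + 3.98*q^5 + 2.27*q^4 + 0.13*q^3 + 4.56*q^2 + 2.09*q + 1.0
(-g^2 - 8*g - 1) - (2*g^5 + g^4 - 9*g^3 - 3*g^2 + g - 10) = -2*g^5 - g^4 + 9*g^3 + 2*g^2 - 9*g + 9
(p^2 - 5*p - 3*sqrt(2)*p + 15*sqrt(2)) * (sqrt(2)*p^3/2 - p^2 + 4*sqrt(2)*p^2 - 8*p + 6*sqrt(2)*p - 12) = sqrt(2)*p^5/2 - 4*p^4 + 3*sqrt(2)*p^4/2 - 11*sqrt(2)*p^3 - 12*p^3 - 21*sqrt(2)*p^2 + 112*p^2 - 84*sqrt(2)*p + 240*p - 180*sqrt(2)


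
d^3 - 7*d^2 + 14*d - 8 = (d - 4)*(d - 2)*(d - 1)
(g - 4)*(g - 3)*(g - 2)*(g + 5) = g^4 - 4*g^3 - 19*g^2 + 106*g - 120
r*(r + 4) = r^2 + 4*r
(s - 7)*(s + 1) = s^2 - 6*s - 7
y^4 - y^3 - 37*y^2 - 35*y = y*(y - 7)*(y + 1)*(y + 5)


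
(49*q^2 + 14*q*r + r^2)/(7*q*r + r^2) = (7*q + r)/r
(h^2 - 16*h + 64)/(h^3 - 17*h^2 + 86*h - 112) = (h - 8)/(h^2 - 9*h + 14)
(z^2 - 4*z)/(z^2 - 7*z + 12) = z/(z - 3)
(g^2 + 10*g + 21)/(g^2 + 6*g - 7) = (g + 3)/(g - 1)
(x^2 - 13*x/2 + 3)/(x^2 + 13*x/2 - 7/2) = (x - 6)/(x + 7)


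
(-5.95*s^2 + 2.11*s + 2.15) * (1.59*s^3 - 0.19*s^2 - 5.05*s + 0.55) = -9.4605*s^5 + 4.4854*s^4 + 33.0651*s^3 - 14.3365*s^2 - 9.697*s + 1.1825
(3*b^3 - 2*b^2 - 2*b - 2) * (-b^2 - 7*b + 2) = -3*b^5 - 19*b^4 + 22*b^3 + 12*b^2 + 10*b - 4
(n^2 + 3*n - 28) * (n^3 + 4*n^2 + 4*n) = n^5 + 7*n^4 - 12*n^3 - 100*n^2 - 112*n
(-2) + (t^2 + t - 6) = t^2 + t - 8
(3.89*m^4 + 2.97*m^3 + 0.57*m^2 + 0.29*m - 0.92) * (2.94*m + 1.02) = 11.4366*m^5 + 12.6996*m^4 + 4.7052*m^3 + 1.434*m^2 - 2.409*m - 0.9384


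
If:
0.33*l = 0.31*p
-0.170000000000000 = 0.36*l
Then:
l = -0.47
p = -0.50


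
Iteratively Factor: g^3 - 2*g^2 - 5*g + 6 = (g - 1)*(g^2 - g - 6) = (g - 3)*(g - 1)*(g + 2)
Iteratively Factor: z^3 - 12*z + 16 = (z - 2)*(z^2 + 2*z - 8) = (z - 2)^2*(z + 4)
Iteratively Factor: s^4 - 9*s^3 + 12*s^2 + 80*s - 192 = (s + 3)*(s^3 - 12*s^2 + 48*s - 64) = (s - 4)*(s + 3)*(s^2 - 8*s + 16) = (s - 4)^2*(s + 3)*(s - 4)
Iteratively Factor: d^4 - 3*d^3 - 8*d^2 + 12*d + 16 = (d + 1)*(d^3 - 4*d^2 - 4*d + 16) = (d - 2)*(d + 1)*(d^2 - 2*d - 8) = (d - 4)*(d - 2)*(d + 1)*(d + 2)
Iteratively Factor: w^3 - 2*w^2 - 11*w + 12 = (w + 3)*(w^2 - 5*w + 4) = (w - 4)*(w + 3)*(w - 1)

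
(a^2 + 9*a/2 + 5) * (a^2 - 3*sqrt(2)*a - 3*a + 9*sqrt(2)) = a^4 - 3*sqrt(2)*a^3 + 3*a^3/2 - 17*a^2/2 - 9*sqrt(2)*a^2/2 - 15*a + 51*sqrt(2)*a/2 + 45*sqrt(2)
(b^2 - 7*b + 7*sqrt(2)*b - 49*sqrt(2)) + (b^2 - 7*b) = 2*b^2 - 14*b + 7*sqrt(2)*b - 49*sqrt(2)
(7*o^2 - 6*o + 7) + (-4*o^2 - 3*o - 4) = 3*o^2 - 9*o + 3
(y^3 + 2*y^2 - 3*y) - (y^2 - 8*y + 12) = y^3 + y^2 + 5*y - 12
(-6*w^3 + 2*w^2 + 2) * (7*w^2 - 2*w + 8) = -42*w^5 + 26*w^4 - 52*w^3 + 30*w^2 - 4*w + 16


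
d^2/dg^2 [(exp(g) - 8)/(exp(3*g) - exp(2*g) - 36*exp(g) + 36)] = (4*exp(6*g) - 75*exp(5*g) + 233*exp(4*g) + 40*exp(3*g) + 1944*exp(2*g) - 10224*exp(g) - 9072)*exp(g)/(exp(9*g) - 3*exp(8*g) - 105*exp(7*g) + 323*exp(6*g) + 3564*exp(5*g) - 11556*exp(4*g) - 34992*exp(3*g) + 136080*exp(2*g) - 139968*exp(g) + 46656)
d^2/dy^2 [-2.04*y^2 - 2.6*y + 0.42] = -4.08000000000000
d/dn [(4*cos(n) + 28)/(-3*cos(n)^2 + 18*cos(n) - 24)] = 4*(sin(n)^2 - 14*cos(n) + 49)*sin(n)/(3*(cos(n)^2 - 6*cos(n) + 8)^2)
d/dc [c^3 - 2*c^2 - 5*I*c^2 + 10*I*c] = 3*c^2 - 4*c - 10*I*c + 10*I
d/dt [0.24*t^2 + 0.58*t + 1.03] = 0.48*t + 0.58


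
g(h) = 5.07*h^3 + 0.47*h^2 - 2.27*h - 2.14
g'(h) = 15.21*h^2 + 0.94*h - 2.27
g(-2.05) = -39.19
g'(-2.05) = 59.72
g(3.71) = 254.81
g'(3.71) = 210.57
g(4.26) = 388.67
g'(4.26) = 277.76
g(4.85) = 576.31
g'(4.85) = 360.07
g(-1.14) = -6.45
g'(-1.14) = 16.43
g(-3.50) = -205.81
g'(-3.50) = 180.76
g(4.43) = 437.80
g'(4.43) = 300.39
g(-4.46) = -432.46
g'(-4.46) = 296.09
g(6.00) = 1096.28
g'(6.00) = 550.93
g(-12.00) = -8668.18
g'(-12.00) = 2176.69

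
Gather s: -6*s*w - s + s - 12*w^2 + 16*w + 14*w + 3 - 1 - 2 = -6*s*w - 12*w^2 + 30*w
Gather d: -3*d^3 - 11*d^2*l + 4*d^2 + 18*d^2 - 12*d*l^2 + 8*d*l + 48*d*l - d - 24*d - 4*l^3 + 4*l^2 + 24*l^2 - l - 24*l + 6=-3*d^3 + d^2*(22 - 11*l) + d*(-12*l^2 + 56*l - 25) - 4*l^3 + 28*l^2 - 25*l + 6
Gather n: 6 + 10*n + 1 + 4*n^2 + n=4*n^2 + 11*n + 7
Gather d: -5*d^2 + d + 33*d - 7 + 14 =-5*d^2 + 34*d + 7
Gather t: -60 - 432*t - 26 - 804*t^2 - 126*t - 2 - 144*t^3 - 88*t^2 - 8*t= -144*t^3 - 892*t^2 - 566*t - 88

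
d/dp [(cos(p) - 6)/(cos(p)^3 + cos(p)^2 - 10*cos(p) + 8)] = (-21*cos(p) - 17*cos(2*p) + cos(3*p) + 87)*sin(p)/(2*(cos(p)^3 + cos(p)^2 - 10*cos(p) + 8)^2)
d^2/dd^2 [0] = 0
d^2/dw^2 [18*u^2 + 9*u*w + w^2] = 2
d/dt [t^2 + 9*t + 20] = 2*t + 9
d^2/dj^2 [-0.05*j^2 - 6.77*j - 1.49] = -0.100000000000000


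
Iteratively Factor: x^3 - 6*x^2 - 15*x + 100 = (x - 5)*(x^2 - x - 20) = (x - 5)^2*(x + 4)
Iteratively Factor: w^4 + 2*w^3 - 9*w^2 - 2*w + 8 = (w + 4)*(w^3 - 2*w^2 - w + 2) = (w - 2)*(w + 4)*(w^2 - 1) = (w - 2)*(w - 1)*(w + 4)*(w + 1)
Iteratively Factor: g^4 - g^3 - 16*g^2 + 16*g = (g)*(g^3 - g^2 - 16*g + 16) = g*(g - 1)*(g^2 - 16) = g*(g - 1)*(g + 4)*(g - 4)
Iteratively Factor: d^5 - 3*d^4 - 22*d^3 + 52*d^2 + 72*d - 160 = (d + 4)*(d^4 - 7*d^3 + 6*d^2 + 28*d - 40) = (d + 2)*(d + 4)*(d^3 - 9*d^2 + 24*d - 20) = (d - 2)*(d + 2)*(d + 4)*(d^2 - 7*d + 10) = (d - 2)^2*(d + 2)*(d + 4)*(d - 5)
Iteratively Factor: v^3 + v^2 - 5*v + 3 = (v - 1)*(v^2 + 2*v - 3) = (v - 1)^2*(v + 3)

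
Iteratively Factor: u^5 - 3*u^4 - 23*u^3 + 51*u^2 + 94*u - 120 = (u + 2)*(u^4 - 5*u^3 - 13*u^2 + 77*u - 60) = (u + 2)*(u + 4)*(u^3 - 9*u^2 + 23*u - 15) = (u - 3)*(u + 2)*(u + 4)*(u^2 - 6*u + 5) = (u - 5)*(u - 3)*(u + 2)*(u + 4)*(u - 1)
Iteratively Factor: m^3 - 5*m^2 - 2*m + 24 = (m - 4)*(m^2 - m - 6) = (m - 4)*(m - 3)*(m + 2)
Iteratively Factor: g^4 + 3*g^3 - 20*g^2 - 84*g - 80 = (g + 2)*(g^3 + g^2 - 22*g - 40) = (g + 2)^2*(g^2 - g - 20) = (g - 5)*(g + 2)^2*(g + 4)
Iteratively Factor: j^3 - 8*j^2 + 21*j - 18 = (j - 3)*(j^2 - 5*j + 6) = (j - 3)*(j - 2)*(j - 3)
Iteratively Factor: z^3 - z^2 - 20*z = (z)*(z^2 - z - 20) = z*(z + 4)*(z - 5)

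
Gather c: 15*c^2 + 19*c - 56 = 15*c^2 + 19*c - 56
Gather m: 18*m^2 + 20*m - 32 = 18*m^2 + 20*m - 32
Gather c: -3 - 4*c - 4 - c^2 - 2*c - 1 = -c^2 - 6*c - 8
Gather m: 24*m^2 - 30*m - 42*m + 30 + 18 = 24*m^2 - 72*m + 48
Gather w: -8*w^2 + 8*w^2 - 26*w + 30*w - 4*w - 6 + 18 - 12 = 0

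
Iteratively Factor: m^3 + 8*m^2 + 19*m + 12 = (m + 1)*(m^2 + 7*m + 12) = (m + 1)*(m + 4)*(m + 3)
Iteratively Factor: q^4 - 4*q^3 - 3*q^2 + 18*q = (q + 2)*(q^3 - 6*q^2 + 9*q) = q*(q + 2)*(q^2 - 6*q + 9) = q*(q - 3)*(q + 2)*(q - 3)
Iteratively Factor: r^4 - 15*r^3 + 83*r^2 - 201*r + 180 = (r - 4)*(r^3 - 11*r^2 + 39*r - 45) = (r - 4)*(r - 3)*(r^2 - 8*r + 15) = (r - 5)*(r - 4)*(r - 3)*(r - 3)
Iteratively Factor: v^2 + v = (v + 1)*(v)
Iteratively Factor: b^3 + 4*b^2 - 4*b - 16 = (b + 2)*(b^2 + 2*b - 8) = (b + 2)*(b + 4)*(b - 2)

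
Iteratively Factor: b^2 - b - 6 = (b - 3)*(b + 2)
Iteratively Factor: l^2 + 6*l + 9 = (l + 3)*(l + 3)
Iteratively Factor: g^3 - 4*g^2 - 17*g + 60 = (g - 3)*(g^2 - g - 20) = (g - 5)*(g - 3)*(g + 4)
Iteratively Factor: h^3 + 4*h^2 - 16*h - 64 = (h + 4)*(h^2 - 16) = (h - 4)*(h + 4)*(h + 4)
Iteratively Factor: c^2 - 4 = (c - 2)*(c + 2)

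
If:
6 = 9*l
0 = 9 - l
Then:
No Solution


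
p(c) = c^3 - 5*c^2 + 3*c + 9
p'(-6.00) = 171.00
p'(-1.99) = 34.78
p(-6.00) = -405.00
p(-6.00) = -405.00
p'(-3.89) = 87.30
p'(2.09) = -4.80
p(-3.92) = -139.83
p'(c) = 3*c^2 - 10*c + 3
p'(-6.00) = 171.00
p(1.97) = 3.15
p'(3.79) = 8.19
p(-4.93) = -247.14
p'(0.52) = -1.39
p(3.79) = 2.99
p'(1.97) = -5.06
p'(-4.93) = 125.21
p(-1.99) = -24.65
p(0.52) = 9.35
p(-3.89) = -137.19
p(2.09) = 2.56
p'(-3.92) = 88.30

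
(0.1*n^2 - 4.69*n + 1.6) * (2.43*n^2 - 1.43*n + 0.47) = 0.243*n^4 - 11.5397*n^3 + 10.6417*n^2 - 4.4923*n + 0.752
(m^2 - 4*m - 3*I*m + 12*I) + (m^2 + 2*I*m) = 2*m^2 - 4*m - I*m + 12*I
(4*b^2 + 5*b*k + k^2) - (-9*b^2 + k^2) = 13*b^2 + 5*b*k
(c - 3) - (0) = c - 3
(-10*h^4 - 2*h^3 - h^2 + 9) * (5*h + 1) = -50*h^5 - 20*h^4 - 7*h^3 - h^2 + 45*h + 9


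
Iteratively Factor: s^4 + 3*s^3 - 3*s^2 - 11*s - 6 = (s + 3)*(s^3 - 3*s - 2) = (s + 1)*(s + 3)*(s^2 - s - 2) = (s + 1)^2*(s + 3)*(s - 2)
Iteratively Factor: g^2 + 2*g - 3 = (g - 1)*(g + 3)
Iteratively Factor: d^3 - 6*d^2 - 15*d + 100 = (d - 5)*(d^2 - d - 20) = (d - 5)*(d + 4)*(d - 5)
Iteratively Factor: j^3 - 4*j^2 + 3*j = (j - 3)*(j^2 - j) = j*(j - 3)*(j - 1)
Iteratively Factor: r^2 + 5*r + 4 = (r + 1)*(r + 4)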